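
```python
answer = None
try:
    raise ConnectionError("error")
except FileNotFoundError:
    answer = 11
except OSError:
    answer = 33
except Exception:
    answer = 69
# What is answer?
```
33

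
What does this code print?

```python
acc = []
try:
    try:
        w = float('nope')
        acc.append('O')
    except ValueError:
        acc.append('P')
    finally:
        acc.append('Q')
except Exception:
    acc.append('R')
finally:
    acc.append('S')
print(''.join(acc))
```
PQS

Both finally blocks run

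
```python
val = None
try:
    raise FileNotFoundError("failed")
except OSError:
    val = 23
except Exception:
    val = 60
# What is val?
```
23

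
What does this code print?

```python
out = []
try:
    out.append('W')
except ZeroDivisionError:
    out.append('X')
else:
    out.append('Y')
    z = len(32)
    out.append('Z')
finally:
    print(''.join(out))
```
WY

Try succeeds, else appends 'Y', TypeError in else is uncaught, finally prints before exception propagates ('Z' never appended)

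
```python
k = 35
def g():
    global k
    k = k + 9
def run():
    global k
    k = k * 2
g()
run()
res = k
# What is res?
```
88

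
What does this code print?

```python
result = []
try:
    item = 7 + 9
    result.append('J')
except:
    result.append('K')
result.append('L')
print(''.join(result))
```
JL

No exception, try block completes normally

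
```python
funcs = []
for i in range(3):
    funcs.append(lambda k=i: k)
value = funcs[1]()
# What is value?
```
1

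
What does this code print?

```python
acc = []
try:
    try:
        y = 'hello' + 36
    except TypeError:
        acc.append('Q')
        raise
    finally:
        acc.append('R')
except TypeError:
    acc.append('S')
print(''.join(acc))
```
QRS

finally runs before re-raised exception propagates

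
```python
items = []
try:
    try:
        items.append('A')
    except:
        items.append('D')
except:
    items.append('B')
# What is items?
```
['A']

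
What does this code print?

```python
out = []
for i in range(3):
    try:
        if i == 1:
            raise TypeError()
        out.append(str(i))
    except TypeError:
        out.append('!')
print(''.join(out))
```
0!2

Exception on i=1 caught, loop continues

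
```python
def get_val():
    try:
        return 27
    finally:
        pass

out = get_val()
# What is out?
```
27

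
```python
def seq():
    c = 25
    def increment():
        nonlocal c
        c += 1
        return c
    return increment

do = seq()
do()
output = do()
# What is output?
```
27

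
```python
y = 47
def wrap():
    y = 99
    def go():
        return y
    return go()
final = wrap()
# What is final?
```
99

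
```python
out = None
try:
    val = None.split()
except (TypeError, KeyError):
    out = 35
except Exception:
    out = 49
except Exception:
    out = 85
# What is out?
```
49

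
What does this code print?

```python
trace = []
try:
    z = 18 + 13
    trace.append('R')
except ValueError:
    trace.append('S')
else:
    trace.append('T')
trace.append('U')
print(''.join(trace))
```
RTU

else block runs when no exception occurs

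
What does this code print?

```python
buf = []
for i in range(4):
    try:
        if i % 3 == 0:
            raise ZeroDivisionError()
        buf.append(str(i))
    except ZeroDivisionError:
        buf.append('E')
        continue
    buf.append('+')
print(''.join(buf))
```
E1+2+E

continue in except skips rest of loop body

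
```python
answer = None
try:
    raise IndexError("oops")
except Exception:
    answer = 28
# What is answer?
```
28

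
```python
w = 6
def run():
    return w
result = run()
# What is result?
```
6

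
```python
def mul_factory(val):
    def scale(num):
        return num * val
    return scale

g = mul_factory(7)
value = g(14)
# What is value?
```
98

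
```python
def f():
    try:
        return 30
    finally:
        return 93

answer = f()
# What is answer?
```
93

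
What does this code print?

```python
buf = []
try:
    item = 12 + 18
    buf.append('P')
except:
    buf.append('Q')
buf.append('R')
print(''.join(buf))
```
PR

No exception, try block completes normally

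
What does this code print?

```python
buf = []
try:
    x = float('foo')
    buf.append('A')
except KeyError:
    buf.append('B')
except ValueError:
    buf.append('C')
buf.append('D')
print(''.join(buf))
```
CD

ValueError is caught by its specific handler, not KeyError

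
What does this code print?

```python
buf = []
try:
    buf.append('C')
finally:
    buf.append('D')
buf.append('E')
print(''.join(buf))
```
CDE

try/finally without except, no exception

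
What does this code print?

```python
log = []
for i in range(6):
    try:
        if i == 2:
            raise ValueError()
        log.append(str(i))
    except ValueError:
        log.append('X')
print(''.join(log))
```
01X345

Exception on i=2 caught, loop continues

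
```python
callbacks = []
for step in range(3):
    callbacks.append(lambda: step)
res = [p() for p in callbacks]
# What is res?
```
[2, 2, 2]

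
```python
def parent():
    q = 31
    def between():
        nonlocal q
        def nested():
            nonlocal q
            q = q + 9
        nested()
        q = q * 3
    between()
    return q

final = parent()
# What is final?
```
120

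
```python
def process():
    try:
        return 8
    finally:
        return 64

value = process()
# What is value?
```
64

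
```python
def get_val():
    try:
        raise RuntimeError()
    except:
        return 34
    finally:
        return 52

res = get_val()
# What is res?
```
52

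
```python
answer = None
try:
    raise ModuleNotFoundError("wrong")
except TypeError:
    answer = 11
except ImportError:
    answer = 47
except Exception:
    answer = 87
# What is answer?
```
47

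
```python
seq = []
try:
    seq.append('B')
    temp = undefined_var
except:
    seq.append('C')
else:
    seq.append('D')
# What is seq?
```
['B', 'C']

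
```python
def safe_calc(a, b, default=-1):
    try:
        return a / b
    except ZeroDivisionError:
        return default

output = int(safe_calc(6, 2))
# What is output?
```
3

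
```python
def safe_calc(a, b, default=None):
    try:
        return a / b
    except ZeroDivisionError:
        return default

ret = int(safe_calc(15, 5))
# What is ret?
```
3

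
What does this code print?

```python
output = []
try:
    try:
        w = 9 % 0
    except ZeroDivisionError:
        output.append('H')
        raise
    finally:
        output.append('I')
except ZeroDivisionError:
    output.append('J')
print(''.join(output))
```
HIJ

finally runs before re-raised exception propagates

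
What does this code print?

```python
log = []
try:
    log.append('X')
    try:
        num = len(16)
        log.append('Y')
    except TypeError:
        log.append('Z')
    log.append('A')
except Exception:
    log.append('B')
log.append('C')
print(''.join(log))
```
XZAC

Inner exception caught by inner handler, outer continues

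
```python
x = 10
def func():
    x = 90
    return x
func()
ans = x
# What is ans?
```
10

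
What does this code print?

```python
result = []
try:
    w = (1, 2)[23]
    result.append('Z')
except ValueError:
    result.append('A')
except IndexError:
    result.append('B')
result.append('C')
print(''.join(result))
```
BC

IndexError is caught by its specific handler, not ValueError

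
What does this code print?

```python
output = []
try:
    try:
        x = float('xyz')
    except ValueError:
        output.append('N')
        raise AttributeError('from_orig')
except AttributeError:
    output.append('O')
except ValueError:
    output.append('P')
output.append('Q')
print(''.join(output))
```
NOQ

AttributeError raised and caught, original ValueError not re-raised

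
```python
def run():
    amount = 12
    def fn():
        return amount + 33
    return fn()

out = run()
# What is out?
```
45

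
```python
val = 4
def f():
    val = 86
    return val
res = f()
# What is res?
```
86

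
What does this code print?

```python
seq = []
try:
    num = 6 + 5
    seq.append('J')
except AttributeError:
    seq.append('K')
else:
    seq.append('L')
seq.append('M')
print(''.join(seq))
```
JLM

else block runs when no exception occurs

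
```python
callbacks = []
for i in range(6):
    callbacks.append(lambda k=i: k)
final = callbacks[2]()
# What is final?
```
2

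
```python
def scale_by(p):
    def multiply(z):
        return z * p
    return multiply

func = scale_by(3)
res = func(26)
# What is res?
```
78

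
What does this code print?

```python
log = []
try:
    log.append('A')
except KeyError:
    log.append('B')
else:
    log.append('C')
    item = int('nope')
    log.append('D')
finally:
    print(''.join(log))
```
AC

Try succeeds, else appends 'C', ValueError in else is uncaught, finally prints before exception propagates ('D' never appended)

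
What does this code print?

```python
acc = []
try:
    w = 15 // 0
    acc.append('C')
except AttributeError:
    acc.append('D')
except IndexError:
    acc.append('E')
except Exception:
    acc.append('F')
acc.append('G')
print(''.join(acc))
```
FG

ZeroDivisionError not specifically caught, falls to Exception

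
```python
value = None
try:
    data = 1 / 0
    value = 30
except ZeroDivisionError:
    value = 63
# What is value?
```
63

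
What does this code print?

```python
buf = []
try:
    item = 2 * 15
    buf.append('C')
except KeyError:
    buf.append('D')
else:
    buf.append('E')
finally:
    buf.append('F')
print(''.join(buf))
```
CEF

else runs before finally when no exception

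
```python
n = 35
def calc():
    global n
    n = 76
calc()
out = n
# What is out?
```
76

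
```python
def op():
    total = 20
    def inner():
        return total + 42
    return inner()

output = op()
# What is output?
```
62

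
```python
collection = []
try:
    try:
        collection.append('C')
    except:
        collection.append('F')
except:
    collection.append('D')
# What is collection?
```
['C']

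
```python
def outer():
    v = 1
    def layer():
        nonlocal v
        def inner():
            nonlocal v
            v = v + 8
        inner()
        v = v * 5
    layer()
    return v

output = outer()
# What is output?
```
45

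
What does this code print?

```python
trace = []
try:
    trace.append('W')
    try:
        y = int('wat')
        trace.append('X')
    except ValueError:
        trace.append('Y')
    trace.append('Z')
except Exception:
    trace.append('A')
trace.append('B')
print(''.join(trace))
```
WYZB

Inner exception caught by inner handler, outer continues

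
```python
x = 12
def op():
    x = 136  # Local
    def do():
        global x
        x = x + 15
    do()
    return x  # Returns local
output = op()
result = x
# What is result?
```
27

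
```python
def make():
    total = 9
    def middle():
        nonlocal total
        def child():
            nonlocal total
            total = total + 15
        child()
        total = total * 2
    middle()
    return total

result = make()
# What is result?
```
48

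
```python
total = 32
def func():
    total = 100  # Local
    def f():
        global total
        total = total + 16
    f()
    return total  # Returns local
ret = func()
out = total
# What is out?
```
48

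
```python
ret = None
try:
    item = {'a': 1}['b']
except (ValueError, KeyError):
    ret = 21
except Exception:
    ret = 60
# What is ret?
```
21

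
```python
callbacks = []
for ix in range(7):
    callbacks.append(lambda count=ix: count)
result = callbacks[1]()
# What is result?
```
1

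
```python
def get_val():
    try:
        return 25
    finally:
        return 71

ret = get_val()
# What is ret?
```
71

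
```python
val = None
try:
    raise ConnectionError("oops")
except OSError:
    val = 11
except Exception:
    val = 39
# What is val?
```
11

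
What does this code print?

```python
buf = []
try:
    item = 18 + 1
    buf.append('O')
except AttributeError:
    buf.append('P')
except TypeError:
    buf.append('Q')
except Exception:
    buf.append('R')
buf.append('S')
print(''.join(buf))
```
OS

No exception, try block completes normally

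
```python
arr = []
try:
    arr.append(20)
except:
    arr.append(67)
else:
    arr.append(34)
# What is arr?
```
[20, 34]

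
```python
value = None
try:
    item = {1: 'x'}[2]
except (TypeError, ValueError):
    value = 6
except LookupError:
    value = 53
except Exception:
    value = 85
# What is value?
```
53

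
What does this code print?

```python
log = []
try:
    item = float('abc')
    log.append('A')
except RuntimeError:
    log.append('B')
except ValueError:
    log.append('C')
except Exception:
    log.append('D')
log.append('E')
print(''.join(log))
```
CE

ValueError matches before generic Exception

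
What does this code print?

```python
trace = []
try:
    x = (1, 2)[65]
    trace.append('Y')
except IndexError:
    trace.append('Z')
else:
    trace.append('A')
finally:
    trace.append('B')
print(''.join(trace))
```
ZB

Exception: except runs, else skipped, finally runs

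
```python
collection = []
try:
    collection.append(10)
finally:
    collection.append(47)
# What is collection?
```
[10, 47]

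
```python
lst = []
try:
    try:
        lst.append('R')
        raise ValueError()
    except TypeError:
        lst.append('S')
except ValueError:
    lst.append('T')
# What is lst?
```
['R', 'T']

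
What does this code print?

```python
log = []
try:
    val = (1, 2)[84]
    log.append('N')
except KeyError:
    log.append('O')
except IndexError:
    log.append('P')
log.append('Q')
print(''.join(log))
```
PQ

IndexError is caught by its specific handler, not KeyError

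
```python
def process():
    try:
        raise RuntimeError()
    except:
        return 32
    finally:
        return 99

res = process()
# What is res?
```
99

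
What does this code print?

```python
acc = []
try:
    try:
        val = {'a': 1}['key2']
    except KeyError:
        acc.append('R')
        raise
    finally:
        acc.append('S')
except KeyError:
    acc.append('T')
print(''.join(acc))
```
RST

finally runs before re-raised exception propagates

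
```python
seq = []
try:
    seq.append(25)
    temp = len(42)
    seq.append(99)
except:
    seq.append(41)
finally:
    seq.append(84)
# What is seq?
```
[25, 41, 84]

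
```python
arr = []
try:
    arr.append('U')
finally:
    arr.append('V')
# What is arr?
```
['U', 'V']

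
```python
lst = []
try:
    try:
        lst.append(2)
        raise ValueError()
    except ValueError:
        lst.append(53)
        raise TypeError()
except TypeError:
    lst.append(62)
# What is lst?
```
[2, 53, 62]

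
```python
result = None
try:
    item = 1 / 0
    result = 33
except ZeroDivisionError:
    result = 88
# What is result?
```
88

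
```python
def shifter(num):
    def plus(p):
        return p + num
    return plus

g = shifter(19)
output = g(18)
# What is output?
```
37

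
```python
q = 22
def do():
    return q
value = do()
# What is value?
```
22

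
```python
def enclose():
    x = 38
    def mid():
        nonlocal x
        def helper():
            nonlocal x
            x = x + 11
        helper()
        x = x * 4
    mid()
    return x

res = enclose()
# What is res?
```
196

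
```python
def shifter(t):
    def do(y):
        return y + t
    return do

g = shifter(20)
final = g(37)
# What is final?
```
57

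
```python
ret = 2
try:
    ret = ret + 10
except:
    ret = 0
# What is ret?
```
12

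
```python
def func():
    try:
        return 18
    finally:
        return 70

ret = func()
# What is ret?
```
70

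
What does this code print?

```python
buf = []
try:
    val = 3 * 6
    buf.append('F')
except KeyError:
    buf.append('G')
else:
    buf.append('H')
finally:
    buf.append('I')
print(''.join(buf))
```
FHI

else runs before finally when no exception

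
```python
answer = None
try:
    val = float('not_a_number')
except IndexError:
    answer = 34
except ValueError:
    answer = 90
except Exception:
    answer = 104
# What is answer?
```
90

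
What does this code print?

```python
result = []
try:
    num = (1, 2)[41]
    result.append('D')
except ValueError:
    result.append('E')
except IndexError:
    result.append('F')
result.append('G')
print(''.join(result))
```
FG

IndexError is caught by its specific handler, not ValueError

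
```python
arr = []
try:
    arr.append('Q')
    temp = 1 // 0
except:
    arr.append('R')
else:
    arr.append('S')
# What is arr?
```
['Q', 'R']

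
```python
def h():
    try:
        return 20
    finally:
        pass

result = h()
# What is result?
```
20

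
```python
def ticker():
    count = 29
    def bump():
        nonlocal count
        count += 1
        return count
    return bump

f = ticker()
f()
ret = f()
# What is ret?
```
31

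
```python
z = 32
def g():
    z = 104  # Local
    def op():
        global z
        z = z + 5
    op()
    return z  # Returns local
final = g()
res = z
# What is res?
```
37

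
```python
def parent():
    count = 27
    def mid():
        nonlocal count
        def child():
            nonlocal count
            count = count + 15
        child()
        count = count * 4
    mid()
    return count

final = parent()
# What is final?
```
168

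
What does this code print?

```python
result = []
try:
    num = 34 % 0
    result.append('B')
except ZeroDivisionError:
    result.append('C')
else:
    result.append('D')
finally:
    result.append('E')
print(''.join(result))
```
CE

Exception: except runs, else skipped, finally runs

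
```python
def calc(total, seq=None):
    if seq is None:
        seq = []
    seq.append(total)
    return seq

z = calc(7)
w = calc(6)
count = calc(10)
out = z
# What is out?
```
[7]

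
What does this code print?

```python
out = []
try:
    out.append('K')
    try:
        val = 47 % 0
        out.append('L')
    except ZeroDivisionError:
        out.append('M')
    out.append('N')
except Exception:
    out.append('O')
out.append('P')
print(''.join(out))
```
KMNP

Inner exception caught by inner handler, outer continues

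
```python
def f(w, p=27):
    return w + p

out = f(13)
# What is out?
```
40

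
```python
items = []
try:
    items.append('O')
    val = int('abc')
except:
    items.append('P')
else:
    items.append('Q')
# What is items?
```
['O', 'P']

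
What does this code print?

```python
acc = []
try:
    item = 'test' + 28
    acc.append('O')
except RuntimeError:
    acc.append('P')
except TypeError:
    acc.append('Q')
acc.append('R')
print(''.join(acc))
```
QR

TypeError is caught by its specific handler, not RuntimeError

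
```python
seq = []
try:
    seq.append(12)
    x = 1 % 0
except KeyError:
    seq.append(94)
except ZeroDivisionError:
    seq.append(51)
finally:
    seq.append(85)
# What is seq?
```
[12, 51, 85]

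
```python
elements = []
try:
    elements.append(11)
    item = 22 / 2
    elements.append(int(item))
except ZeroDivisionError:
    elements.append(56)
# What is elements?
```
[11, 11]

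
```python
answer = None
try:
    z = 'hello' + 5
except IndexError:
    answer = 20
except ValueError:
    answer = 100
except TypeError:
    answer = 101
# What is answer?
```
101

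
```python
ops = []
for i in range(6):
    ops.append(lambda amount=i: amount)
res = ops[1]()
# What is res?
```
1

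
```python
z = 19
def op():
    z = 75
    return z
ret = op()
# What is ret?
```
75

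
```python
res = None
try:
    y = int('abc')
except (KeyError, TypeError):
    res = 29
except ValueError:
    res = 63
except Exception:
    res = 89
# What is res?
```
63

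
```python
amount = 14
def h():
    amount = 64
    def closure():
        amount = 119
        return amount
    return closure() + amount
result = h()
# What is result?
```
183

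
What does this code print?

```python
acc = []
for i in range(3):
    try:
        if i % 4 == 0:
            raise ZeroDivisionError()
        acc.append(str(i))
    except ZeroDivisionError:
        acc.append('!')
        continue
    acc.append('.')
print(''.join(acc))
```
!1.2.

continue in except skips rest of loop body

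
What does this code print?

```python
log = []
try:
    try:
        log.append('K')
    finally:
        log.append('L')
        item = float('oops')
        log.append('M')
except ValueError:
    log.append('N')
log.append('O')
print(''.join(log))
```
KLNO

Exception in inner finally caught by outer except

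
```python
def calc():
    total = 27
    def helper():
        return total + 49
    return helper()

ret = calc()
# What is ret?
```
76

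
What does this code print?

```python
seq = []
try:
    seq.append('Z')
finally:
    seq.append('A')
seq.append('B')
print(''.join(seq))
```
ZAB

try/finally without except, no exception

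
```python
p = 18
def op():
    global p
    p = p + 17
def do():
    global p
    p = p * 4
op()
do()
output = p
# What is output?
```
140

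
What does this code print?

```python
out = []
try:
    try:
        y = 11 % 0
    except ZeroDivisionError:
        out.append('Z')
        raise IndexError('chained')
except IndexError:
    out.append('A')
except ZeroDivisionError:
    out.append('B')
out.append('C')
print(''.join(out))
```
ZAC

IndexError raised and caught, original ZeroDivisionError not re-raised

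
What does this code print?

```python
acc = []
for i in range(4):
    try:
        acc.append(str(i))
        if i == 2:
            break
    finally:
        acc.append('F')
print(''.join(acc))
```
0F1F2F

finally runs even when breaking out of loop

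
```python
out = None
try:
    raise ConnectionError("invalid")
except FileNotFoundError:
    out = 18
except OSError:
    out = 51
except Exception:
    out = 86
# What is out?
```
51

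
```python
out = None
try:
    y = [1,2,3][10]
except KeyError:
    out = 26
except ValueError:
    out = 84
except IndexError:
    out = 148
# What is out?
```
148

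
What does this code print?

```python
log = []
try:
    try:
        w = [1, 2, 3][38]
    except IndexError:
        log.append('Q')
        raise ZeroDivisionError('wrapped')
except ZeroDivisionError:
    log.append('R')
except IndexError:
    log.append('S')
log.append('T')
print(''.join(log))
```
QRT

ZeroDivisionError raised and caught, original IndexError not re-raised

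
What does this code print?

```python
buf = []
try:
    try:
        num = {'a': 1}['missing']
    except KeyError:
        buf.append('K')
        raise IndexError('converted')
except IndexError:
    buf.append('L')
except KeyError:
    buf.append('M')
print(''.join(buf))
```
KL

New IndexError raised, caught by outer IndexError handler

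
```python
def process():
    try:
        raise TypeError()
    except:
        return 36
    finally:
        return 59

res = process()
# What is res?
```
59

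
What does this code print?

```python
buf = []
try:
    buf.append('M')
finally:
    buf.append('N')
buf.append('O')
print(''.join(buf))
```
MNO

try/finally without except, no exception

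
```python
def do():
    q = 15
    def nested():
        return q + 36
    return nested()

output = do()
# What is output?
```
51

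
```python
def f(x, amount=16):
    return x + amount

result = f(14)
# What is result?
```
30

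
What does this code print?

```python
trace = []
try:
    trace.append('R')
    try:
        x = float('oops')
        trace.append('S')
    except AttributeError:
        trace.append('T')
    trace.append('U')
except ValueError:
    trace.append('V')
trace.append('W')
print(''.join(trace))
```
RVW

Inner handler doesn't match, propagates to outer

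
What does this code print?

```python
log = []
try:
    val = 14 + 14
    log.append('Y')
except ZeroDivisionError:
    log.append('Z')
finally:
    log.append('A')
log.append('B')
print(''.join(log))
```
YAB

finally runs after normal execution too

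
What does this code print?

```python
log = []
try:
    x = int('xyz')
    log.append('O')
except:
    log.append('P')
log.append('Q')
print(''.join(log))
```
PQ

Exception raised in try, caught by bare except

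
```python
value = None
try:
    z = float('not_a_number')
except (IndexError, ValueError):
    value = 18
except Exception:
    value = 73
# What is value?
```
18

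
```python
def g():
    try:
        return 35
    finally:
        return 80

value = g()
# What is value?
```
80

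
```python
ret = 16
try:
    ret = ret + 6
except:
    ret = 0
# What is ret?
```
22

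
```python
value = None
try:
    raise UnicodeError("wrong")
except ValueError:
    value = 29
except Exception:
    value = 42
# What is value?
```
29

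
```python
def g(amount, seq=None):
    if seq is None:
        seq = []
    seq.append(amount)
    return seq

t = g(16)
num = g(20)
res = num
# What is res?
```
[20]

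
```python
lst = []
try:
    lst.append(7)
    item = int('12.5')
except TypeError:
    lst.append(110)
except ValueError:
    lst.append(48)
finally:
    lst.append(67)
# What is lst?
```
[7, 48, 67]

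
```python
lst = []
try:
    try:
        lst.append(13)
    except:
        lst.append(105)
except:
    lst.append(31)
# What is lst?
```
[13]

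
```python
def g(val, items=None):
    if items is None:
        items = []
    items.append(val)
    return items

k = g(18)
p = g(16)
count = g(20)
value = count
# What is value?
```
[20]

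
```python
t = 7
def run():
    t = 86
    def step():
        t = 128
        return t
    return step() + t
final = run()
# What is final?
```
214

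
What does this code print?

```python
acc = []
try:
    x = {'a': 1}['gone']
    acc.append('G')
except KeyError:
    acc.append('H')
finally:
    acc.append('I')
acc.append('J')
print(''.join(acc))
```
HIJ

finally always runs, even after exception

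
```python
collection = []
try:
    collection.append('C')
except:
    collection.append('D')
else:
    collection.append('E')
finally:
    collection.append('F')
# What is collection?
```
['C', 'E', 'F']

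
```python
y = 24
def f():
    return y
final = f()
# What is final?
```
24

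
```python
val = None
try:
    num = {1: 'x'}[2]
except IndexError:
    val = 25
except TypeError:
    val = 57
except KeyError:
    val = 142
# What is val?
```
142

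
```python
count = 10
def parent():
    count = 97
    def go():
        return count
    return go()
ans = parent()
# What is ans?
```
97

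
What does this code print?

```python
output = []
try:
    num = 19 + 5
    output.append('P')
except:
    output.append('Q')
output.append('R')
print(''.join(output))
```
PR

No exception, try block completes normally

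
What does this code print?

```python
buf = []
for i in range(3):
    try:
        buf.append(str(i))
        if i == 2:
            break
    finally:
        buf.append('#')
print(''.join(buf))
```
0#1#2#

finally runs even when breaking out of loop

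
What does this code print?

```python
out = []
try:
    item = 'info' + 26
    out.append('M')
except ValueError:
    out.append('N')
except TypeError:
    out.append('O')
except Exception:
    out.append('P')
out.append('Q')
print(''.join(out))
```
OQ

TypeError matches before generic Exception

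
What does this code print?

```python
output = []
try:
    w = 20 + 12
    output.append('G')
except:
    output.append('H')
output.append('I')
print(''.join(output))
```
GI

No exception, try block completes normally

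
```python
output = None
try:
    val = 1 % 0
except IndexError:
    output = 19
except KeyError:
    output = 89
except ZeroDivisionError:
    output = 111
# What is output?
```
111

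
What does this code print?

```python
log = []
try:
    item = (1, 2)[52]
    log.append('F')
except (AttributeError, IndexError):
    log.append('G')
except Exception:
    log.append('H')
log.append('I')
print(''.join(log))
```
GI

IndexError matches tuple containing it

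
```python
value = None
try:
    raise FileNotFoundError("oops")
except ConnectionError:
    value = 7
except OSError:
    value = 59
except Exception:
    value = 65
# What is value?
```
59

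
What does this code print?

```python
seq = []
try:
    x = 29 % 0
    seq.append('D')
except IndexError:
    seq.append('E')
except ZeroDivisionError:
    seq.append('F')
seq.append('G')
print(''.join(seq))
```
FG

ZeroDivisionError is caught by its specific handler, not IndexError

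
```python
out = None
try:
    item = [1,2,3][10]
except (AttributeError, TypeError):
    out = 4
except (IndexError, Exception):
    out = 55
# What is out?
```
55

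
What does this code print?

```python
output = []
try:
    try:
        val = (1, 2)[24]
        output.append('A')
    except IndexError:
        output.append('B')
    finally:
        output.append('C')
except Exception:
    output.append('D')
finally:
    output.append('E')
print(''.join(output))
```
BCE

Both finally blocks run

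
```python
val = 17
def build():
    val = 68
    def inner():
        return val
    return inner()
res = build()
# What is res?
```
68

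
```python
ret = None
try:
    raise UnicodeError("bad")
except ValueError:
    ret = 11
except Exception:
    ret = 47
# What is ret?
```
11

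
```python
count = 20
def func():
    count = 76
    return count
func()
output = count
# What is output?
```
20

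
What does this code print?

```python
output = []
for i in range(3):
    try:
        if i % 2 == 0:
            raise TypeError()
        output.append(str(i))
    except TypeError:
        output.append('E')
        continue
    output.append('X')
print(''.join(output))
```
E1XE

continue in except skips rest of loop body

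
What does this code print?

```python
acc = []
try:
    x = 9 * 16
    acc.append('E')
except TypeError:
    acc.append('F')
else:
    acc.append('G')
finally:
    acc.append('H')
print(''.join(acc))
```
EGH

else runs before finally when no exception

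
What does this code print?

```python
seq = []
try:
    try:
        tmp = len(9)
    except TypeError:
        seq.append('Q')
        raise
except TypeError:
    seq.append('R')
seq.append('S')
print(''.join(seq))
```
QRS

raise without argument re-raises current exception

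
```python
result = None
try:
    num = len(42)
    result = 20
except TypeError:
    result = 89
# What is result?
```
89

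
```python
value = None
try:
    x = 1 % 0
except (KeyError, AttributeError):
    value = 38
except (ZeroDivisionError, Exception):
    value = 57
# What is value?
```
57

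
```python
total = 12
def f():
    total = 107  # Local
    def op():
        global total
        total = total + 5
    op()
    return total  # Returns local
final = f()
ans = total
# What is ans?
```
17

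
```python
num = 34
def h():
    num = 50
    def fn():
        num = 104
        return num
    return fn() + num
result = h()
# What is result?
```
154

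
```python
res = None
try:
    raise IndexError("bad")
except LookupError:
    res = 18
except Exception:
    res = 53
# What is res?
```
18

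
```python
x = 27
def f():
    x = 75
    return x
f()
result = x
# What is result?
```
27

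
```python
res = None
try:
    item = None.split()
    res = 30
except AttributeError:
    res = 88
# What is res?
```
88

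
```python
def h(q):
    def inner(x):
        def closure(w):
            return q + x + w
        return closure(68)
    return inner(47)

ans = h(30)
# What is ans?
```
145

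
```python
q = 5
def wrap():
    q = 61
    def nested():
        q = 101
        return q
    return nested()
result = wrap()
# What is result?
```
101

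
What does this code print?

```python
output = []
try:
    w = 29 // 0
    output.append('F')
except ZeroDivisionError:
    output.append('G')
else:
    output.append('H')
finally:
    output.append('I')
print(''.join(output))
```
GI

Exception: except runs, else skipped, finally runs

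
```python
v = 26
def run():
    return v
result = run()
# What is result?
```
26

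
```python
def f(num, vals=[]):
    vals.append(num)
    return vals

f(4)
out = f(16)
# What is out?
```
[4, 16]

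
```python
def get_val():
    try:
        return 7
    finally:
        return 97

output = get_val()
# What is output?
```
97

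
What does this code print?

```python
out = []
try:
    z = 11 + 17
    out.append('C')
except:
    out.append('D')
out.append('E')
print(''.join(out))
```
CE

No exception, try block completes normally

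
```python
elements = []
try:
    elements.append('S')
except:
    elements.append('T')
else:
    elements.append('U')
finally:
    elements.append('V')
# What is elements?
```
['S', 'U', 'V']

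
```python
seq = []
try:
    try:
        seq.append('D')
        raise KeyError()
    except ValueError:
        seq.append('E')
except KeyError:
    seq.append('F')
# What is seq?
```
['D', 'F']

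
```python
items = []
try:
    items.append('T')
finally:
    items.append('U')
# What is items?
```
['T', 'U']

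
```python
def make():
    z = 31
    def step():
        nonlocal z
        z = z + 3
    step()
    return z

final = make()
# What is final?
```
34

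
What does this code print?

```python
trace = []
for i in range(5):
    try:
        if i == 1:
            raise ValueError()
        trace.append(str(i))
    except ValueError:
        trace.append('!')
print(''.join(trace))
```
0!234

Exception on i=1 caught, loop continues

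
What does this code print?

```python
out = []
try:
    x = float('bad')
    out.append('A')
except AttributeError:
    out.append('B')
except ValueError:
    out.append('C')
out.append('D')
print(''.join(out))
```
CD

ValueError is caught by its specific handler, not AttributeError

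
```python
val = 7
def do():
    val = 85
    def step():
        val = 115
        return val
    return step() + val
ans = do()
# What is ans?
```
200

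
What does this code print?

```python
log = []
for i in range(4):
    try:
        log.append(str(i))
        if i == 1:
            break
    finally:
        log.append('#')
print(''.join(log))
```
0#1#

finally runs even when breaking out of loop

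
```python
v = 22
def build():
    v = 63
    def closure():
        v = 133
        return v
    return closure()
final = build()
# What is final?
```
133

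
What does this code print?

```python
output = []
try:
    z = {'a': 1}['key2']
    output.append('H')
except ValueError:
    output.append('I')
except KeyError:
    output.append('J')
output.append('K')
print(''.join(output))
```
JK

KeyError is caught by its specific handler, not ValueError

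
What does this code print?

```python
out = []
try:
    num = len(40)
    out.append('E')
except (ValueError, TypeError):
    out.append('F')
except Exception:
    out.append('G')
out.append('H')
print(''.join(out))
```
FH

TypeError matches tuple containing it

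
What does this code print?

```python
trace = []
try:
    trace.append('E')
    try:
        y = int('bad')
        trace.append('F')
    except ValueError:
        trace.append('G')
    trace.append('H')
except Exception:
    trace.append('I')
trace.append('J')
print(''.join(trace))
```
EGHJ

Inner exception caught by inner handler, outer continues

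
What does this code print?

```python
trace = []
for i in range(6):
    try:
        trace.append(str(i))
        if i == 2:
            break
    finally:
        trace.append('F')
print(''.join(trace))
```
0F1F2F

finally runs even when breaking out of loop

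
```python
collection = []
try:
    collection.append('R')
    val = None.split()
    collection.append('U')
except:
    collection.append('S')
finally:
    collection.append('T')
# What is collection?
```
['R', 'S', 'T']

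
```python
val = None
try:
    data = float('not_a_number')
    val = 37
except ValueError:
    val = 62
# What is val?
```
62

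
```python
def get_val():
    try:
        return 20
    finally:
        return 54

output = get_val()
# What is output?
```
54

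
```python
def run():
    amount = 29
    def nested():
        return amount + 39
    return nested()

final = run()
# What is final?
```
68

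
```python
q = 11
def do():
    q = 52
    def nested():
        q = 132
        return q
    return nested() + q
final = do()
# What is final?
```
184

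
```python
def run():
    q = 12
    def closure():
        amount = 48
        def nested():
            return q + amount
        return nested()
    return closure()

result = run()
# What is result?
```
60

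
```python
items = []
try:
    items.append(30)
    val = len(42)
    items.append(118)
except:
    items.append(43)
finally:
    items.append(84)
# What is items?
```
[30, 43, 84]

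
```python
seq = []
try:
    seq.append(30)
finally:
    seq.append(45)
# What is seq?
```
[30, 45]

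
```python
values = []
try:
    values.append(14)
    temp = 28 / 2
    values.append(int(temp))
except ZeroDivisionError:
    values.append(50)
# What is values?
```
[14, 14]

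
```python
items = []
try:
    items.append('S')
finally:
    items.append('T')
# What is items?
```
['S', 'T']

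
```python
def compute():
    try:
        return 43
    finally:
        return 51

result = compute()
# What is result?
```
51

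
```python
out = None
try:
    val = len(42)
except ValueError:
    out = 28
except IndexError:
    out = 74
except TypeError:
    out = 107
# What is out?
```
107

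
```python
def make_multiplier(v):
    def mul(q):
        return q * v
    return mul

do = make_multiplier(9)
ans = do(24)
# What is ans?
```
216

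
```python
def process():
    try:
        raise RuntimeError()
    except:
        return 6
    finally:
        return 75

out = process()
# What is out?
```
75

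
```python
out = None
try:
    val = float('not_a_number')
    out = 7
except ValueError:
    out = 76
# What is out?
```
76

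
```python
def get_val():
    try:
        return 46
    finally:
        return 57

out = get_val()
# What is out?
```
57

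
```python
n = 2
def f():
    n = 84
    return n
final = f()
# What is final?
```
84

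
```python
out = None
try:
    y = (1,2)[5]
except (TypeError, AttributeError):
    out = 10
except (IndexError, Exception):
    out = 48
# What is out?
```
48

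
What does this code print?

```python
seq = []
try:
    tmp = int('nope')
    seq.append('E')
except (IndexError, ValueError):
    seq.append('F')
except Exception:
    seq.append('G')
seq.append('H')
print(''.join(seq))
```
FH

ValueError matches tuple containing it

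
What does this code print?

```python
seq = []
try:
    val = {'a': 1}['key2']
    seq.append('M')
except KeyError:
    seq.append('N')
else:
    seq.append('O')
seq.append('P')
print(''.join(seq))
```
NP

else block skipped when exception is caught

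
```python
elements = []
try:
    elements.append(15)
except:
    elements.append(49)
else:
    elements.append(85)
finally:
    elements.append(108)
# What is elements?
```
[15, 85, 108]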